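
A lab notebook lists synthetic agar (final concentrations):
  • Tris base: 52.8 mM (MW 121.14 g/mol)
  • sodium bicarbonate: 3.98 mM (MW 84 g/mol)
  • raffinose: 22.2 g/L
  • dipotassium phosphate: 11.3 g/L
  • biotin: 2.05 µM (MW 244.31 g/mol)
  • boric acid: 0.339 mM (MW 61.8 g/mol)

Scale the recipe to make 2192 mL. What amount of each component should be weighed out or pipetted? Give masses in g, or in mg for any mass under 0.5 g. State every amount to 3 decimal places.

Scale factor relative to 1 L: 2.192.
Tris base: 52.8 mmol/L × 121.14 g/mol × 2.192 L ÷ 1000 = 14.020 g
sodium bicarbonate: 3.98 mmol/L × 84 g/mol × 2.192 L ÷ 1000 = 0.733 g
raffinose: 22.2 g/L × 2.192 L = 48.662 g
dipotassium phosphate: 11.3 g/L × 2.192 L = 24.770 g
biotin: 2.05 µmol/L × 244.31 g/mol × 2.192 L ÷ 1000 = 1.098 mg
boric acid: 0.339 mmol/L × 61.8 mg/mmol × 2.192 L = 45.923 mg

Tris base 14.020 g; sodium bicarbonate 0.733 g; raffinose 48.662 g; dipotassium phosphate 24.770 g; biotin 1.098 mg; boric acid 45.923 mg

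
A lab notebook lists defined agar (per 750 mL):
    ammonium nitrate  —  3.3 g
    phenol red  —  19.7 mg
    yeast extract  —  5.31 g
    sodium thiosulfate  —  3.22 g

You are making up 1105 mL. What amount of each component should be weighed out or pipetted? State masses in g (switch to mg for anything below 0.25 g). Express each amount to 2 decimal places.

ammonium nitrate 4.86 g; phenol red 29.02 mg; yeast extract 7.82 g; sodium thiosulfate 4.74 g

Ratio of target to recipe volume: 1105 / 750 = 1.47333.
ammonium nitrate: 3.3 g × (1105 mL / 750 mL) = 4.86 g
phenol red: 19.7 mg × (1105 mL / 750 mL) = 29.02 mg
yeast extract: 5.31 g × (1105 mL / 750 mL) = 7.82 g
sodium thiosulfate: 3.22 g × (1105 mL / 750 mL) = 4.74 g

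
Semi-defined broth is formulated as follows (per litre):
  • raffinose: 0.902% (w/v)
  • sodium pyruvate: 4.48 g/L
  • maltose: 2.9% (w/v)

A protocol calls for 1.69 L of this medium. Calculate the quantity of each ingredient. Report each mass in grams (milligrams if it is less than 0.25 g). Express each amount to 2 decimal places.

raffinose 15.24 g; sodium pyruvate 7.57 g; maltose 49.01 g

Working volume: 1.69 L.
raffinose: 0.902% w/v = 9.02 g/L → 9.02 × 1.69 L = 15.24 g
sodium pyruvate: 4.48 g/L × 1.69 L = 7.57 g
maltose: 2.9% w/v = 29 g/L → 29 × 1.69 L = 49.01 g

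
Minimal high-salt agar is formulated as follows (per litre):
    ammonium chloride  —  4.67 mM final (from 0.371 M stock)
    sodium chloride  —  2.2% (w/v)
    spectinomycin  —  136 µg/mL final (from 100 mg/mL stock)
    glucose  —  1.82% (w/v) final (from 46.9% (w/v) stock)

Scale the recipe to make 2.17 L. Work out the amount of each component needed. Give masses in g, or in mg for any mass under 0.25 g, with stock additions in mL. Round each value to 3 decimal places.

Working volume: 2.17 L.
ammonium chloride: C1V1 = C2V2 → 4.67 mM × 2170 mL ÷ 371 mM = 27.315 mL
sodium chloride: 2.2 g per 100 mL × 2170 mL ÷ 100 = 47.740 g
spectinomycin: C1V1 = C2V2 → 136 µg/mL × 2170 mL ÷ 100000 µg/mL = 2.951 mL
glucose: V = C2·V2/C1 = 1.82% ÷ 46.9% × 2170 mL = 84.209 mL

ammonium chloride 27.315 mL; sodium chloride 47.740 g; spectinomycin 2.951 mL; glucose 84.209 mL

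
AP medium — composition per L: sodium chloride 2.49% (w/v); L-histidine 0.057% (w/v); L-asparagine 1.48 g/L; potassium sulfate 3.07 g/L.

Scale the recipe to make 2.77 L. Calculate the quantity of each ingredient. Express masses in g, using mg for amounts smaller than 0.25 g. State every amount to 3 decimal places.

Scale factor relative to 1 L: 2.77.
sodium chloride: 2.49% w/v = 24.9 g/L → 24.9 × 2.77 L = 68.973 g
L-histidine: 0.057% w/v = 0.57 g/L → 0.57 × 2.77 L = 1.579 g
L-asparagine: 1.48 g/L × 2.77 L = 4.100 g
potassium sulfate: 3.07 g/L × 2.77 L = 8.504 g

sodium chloride 68.973 g; L-histidine 1.579 g; L-asparagine 4.100 g; potassium sulfate 8.504 g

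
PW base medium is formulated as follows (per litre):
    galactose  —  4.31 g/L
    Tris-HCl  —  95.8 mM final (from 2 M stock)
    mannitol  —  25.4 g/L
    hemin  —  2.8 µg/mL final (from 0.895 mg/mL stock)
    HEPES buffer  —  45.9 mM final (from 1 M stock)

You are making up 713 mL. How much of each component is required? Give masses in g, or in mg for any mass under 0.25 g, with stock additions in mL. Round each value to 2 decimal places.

Scale factor relative to 1 L: 0.713.
galactose: 4.31 g/L × 0.713 L = 3.07 g
Tris-HCl: dilute stock: 95.8 mM × 713 mL ÷ 2000 mM = 34.15 mL
mannitol: 25.4 g/L × 0.713 L = 18.11 g
hemin: dilute stock: 2.8 µg/mL × 713 mL ÷ 895 µg/mL = 2.23 mL
HEPES buffer: C1V1 = C2V2 → 45.9 mM × 713 mL ÷ 1000 mM = 32.73 mL

galactose 3.07 g; Tris-HCl 34.15 mL; mannitol 18.11 g; hemin 2.23 mL; HEPES buffer 32.73 mL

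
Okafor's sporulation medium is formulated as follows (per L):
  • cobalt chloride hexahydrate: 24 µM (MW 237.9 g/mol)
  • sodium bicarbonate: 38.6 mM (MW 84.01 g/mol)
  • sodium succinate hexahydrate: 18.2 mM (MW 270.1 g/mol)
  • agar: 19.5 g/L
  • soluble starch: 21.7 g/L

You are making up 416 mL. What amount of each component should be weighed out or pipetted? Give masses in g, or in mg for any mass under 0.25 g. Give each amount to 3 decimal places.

Scale factor relative to 1 L: 0.416.
cobalt chloride hexahydrate: 24 µmol/L × 237.9 g/mol × 0.416 L ÷ 1000 = 2.375 mg
sodium bicarbonate: 38.6 mmol/L × 84.01 g/mol × 0.416 L ÷ 1000 = 1.349 g
sodium succinate hexahydrate: 18.2 mmol/L × 270.1 g/mol × 0.416 L ÷ 1000 = 2.045 g
agar: 19.5 g/L × 0.416 L = 8.112 g
soluble starch: 21.7 g/L × 0.416 L = 9.027 g

cobalt chloride hexahydrate 2.375 mg; sodium bicarbonate 1.349 g; sodium succinate hexahydrate 2.045 g; agar 8.112 g; soluble starch 9.027 g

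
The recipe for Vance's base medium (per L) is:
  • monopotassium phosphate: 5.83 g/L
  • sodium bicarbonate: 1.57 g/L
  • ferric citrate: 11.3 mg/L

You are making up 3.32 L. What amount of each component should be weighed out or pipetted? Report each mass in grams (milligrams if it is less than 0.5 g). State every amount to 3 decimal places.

monopotassium phosphate 19.356 g; sodium bicarbonate 5.212 g; ferric citrate 37.516 mg

Working volume: 3.32 L.
monopotassium phosphate: 5.83 g/L × 3.32 L = 19.356 g
sodium bicarbonate: 1.57 g/L × 3.32 L = 5.212 g
ferric citrate: 11.3 mg/L × 3.32 L = 37.516 mg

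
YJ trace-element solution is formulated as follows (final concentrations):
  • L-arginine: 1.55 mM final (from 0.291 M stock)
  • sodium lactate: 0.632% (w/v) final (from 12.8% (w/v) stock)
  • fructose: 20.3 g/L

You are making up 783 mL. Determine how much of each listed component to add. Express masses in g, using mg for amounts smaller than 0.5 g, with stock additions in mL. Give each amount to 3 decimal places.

Working volume: 783 mL = 0.783 L.
L-arginine: dilute stock: 1.55 mM × 783 mL ÷ 291 mM = 4.171 mL
sodium lactate: C1V1 = C2V2 → 0.632% ÷ 12.8% × 783 mL = 38.661 mL
fructose: 20.3 g/L × 0.783 L = 15.895 g

L-arginine 4.171 mL; sodium lactate 38.661 mL; fructose 15.895 g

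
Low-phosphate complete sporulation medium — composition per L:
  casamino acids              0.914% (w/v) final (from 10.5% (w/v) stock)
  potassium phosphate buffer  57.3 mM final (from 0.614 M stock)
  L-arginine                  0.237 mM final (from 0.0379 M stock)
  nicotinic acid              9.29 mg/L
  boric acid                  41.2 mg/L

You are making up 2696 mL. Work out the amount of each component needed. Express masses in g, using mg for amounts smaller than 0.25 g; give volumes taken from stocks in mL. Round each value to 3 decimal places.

casamino acids 234.680 mL; potassium phosphate buffer 251.597 mL; L-arginine 16.859 mL; nicotinic acid 25.046 mg; boric acid 111.075 mg

Target volume = 2696 mL = 2.696 L.
casamino acids: C1V1 = C2V2 → 0.914% ÷ 10.5% × 2696 mL = 234.680 mL
potassium phosphate buffer: dilute stock: 57.3 mM × 2696 mL ÷ 614 mM = 251.597 mL
L-arginine: V = C2·V2/C1 = 0.237 mM × 2696 mL ÷ 37.9 mM = 16.859 mL
nicotinic acid: 9.29 mg/L × 2.696 L = 25.046 mg
boric acid: 41.2 mg/L × 2.696 L = 111.075 mg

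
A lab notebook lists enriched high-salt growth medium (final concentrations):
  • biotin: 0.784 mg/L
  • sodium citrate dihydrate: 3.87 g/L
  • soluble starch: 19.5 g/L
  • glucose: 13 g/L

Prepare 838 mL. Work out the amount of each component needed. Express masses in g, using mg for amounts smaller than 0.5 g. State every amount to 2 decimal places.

Working volume: 838 mL = 0.838 L.
biotin: 0.784 mg/L × 0.838 L = 0.66 mg
sodium citrate dihydrate: 3.87 g/L × 0.838 L = 3.24 g
soluble starch: 19.5 g/L × 0.838 L = 16.34 g
glucose: 13 g/L × 0.838 L = 10.89 g

biotin 0.66 mg; sodium citrate dihydrate 3.24 g; soluble starch 16.34 g; glucose 10.89 g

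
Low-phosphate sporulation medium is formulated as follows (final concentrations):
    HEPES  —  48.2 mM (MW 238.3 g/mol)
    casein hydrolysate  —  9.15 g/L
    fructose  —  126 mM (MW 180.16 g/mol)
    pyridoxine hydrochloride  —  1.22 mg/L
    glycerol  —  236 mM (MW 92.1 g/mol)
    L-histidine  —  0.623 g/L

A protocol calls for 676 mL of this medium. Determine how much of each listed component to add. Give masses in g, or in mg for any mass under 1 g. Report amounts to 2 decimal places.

HEPES 7.76 g; casein hydrolysate 6.19 g; fructose 15.35 g; pyridoxine hydrochloride 0.82 mg; glycerol 14.69 g; L-histidine 421.15 mg

Target volume = 676 mL = 0.676 L.
HEPES: 48.2 mmol/L × 238.3 g/mol × 0.676 L ÷ 1000 = 7.76 g
casein hydrolysate: 9.15 g/L × 0.676 L = 6.19 g
fructose: 126 mmol/L × 180.16 g/mol × 0.676 L ÷ 1000 = 15.35 g
pyridoxine hydrochloride: 1.22 mg/L × 0.676 L = 0.82 mg
glycerol: 236 mmol/L × 92.1 g/mol × 0.676 L ÷ 1000 = 14.69 g
L-histidine: 0.623 g/L × 0.676 L = 0.421148 g = 421.15 mg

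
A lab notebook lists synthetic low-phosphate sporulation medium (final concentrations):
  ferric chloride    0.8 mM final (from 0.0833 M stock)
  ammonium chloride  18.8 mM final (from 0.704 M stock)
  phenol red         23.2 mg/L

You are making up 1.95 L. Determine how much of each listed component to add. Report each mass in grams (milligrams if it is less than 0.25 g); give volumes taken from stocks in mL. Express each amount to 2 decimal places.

ferric chloride 18.73 mL; ammonium chloride 52.07 mL; phenol red 45.24 mg

Working volume: 1.95 L.
ferric chloride: C1V1 = C2V2 → 0.8 mM × 1950 mL ÷ 83.3 mM = 18.73 mL
ammonium chloride: C1V1 = C2V2 → 18.8 mM × 1950 mL ÷ 704 mM = 52.07 mL
phenol red: 23.2 mg/L × 1.95 L = 45.24 mg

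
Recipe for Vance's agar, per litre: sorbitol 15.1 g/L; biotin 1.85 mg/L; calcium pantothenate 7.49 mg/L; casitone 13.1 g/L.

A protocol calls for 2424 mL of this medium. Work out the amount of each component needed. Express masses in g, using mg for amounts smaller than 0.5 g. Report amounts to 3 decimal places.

Working volume: 2424 mL = 2.424 L.
sorbitol: 15.1 g/L × 2.424 L = 36.602 g
biotin: 1.85 mg/L × 2.424 L = 4.484 mg
calcium pantothenate: 7.49 mg/L × 2.424 L = 18.156 mg
casitone: 13.1 g/L × 2.424 L = 31.754 g

sorbitol 36.602 g; biotin 4.484 mg; calcium pantothenate 18.156 mg; casitone 31.754 g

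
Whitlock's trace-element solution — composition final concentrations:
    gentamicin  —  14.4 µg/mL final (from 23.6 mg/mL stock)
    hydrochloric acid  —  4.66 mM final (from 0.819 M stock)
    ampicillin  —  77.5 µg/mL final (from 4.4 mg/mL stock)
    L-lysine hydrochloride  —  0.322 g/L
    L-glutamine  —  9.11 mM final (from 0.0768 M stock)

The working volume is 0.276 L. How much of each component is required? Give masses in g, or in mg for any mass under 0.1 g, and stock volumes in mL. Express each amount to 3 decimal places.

gentamicin 0.168 mL; hydrochloric acid 1.570 mL; ampicillin 4.861 mL; L-lysine hydrochloride 88.872 mg; L-glutamine 32.739 mL

Working volume: 0.276 L.
gentamicin: dilute stock: 14.4 µg/mL × 276 mL ÷ 23600 µg/mL = 0.168 mL
hydrochloric acid: V = C2·V2/C1 = 4.66 mM × 276 mL ÷ 819 mM = 1.570 mL
ampicillin: V = C2·V2/C1 = 77.5 µg/mL × 276 mL ÷ 4400 µg/mL = 4.861 mL
L-lysine hydrochloride: 0.322 g/L × 0.276 L = 0.088872 g = 88.872 mg
L-glutamine: dilute stock: 9.11 mM × 276 mL ÷ 76.8 mM = 32.739 mL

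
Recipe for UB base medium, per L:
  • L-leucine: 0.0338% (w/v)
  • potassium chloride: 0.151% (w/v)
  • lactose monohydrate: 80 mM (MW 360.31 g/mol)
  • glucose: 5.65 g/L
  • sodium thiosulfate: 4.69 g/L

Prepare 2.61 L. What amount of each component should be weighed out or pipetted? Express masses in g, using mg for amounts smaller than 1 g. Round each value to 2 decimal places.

Working volume: 2.61 L.
L-leucine: 0.0338 g per 100 mL × 2610 mL ÷ 100 = 0.88218 g = 882.18 mg
potassium chloride: 0.151% w/v = 1.51 g/L → 1.51 × 2.61 L = 3.94 g
lactose monohydrate: 80 mmol/L × 360.31 g/mol × 2.61 L ÷ 1000 = 75.23 g
glucose: 5.65 g/L × 2.61 L = 14.75 g
sodium thiosulfate: 4.69 g/L × 2.61 L = 12.24 g

L-leucine 882.18 mg; potassium chloride 3.94 g; lactose monohydrate 75.23 g; glucose 14.75 g; sodium thiosulfate 12.24 g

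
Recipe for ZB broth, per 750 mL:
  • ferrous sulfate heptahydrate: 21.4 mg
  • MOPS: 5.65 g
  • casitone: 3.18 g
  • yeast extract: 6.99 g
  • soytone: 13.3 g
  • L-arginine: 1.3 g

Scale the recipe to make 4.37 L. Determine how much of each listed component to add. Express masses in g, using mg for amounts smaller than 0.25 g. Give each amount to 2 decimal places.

Ratio of target to recipe volume: 4370 / 750 = 5.82667.
ferrous sulfate heptahydrate: 21.4 mg × (4370 mL / 750 mL) = 124.69 mg
MOPS: 5.65 g × (4370 mL / 750 mL) = 32.92 g
casitone: 3.18 g × (4370 mL / 750 mL) = 18.53 g
yeast extract: 6.99 g × (4370 mL / 750 mL) = 40.73 g
soytone: 13.3 g × (4370 mL / 750 mL) = 77.49 g
L-arginine: 1.3 g × (4370 mL / 750 mL) = 7.57 g

ferrous sulfate heptahydrate 124.69 mg; MOPS 32.92 g; casitone 18.53 g; yeast extract 40.73 g; soytone 77.49 g; L-arginine 7.57 g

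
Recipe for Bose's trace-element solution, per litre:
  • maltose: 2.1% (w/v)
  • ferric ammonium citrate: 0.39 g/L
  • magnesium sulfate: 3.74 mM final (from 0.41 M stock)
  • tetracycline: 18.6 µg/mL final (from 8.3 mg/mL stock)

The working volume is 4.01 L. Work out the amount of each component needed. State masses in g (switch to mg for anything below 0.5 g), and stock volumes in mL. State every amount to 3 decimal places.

Scale factor relative to 1 L: 4.01.
maltose: 2.1% w/v = 21 g/L → 21 × 4.01 L = 84.210 g
ferric ammonium citrate: 0.39 g/L × 4.01 L = 1.564 g
magnesium sulfate: C1V1 = C2V2 → 3.74 mM × 4010 mL ÷ 410 mM = 36.579 mL
tetracycline: C1V1 = C2V2 → 18.6 µg/mL × 4010 mL ÷ 8300 µg/mL = 8.986 mL

maltose 84.210 g; ferric ammonium citrate 1.564 g; magnesium sulfate 36.579 mL; tetracycline 8.986 mL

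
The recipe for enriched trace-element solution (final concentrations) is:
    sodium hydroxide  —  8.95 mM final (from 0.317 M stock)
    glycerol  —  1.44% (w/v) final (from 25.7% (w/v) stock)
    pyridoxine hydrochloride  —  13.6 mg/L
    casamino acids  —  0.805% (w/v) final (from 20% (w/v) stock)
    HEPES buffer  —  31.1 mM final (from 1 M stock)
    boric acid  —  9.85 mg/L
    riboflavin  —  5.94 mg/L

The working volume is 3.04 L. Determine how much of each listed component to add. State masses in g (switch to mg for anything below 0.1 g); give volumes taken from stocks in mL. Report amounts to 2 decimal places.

sodium hydroxide 85.83 mL; glycerol 170.33 mL; pyridoxine hydrochloride 41.34 mg; casamino acids 122.36 mL; HEPES buffer 94.54 mL; boric acid 29.94 mg; riboflavin 18.06 mg

Working volume: 3.04 L.
sodium hydroxide: V = C2·V2/C1 = 8.95 mM × 3040 mL ÷ 317 mM = 85.83 mL
glycerol: V = C2·V2/C1 = 1.44% ÷ 25.7% × 3040 mL = 170.33 mL
pyridoxine hydrochloride: 13.6 mg/L × 3.04 L = 41.34 mg
casamino acids: C1V1 = C2V2 → 0.805% ÷ 20% × 3040 mL = 122.36 mL
HEPES buffer: dilute stock: 31.1 mM × 3040 mL ÷ 1000 mM = 94.54 mL
boric acid: 9.85 mg/L × 3.04 L = 29.94 mg
riboflavin: 5.94 mg/L × 3.04 L = 18.06 mg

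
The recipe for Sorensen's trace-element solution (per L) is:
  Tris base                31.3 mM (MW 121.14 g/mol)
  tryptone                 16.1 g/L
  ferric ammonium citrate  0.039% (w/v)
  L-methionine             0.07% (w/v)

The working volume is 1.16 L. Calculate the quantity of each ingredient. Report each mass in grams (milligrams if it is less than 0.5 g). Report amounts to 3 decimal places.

Scale factor relative to 1 L: 1.16.
Tris base: 31.3 mmol/L × 121.14 g/mol × 1.16 L ÷ 1000 = 4.398 g
tryptone: 16.1 g/L × 1.16 L = 18.676 g
ferric ammonium citrate: 0.039% w/v = 0.39 g/L → 0.39 × 1.16 L = 0.4524 g = 452.400 mg
L-methionine: 0.07% w/v = 0.7 g/L → 0.7 × 1.16 L = 0.812 g

Tris base 4.398 g; tryptone 18.676 g; ferric ammonium citrate 452.400 mg; L-methionine 0.812 g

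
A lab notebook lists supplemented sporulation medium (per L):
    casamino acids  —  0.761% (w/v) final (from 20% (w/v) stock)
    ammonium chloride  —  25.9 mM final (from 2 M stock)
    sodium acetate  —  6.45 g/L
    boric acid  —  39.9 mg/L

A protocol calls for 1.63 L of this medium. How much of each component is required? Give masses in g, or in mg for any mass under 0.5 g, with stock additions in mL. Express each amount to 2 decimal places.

casamino acids 62.02 mL; ammonium chloride 21.11 mL; sodium acetate 10.51 g; boric acid 65.04 mg

Working volume: 1.63 L.
casamino acids: V = C2·V2/C1 = 0.761% ÷ 20% × 1630 mL = 62.02 mL
ammonium chloride: V = C2·V2/C1 = 25.9 mM × 1630 mL ÷ 2000 mM = 21.11 mL
sodium acetate: 6.45 g/L × 1.63 L = 10.51 g
boric acid: 39.9 mg/L × 1.63 L = 65.04 mg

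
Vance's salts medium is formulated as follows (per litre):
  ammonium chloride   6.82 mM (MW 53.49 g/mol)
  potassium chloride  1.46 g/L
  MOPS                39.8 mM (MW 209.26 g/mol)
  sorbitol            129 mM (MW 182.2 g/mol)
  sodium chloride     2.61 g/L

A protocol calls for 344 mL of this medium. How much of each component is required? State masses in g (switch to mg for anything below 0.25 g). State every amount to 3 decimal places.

ammonium chloride 125.492 mg; potassium chloride 0.502 g; MOPS 2.865 g; sorbitol 8.085 g; sodium chloride 0.898 g

Working volume: 344 mL = 0.344 L.
ammonium chloride: 6.82 mmol/L × 53.49 mg/mmol × 0.344 L = 125.492 mg
potassium chloride: 1.46 g/L × 0.344 L = 0.502 g
MOPS: 39.8 mmol/L × 209.26 g/mol × 0.344 L ÷ 1000 = 2.865 g
sorbitol: 129 mmol/L × 182.2 g/mol × 0.344 L ÷ 1000 = 8.085 g
sodium chloride: 2.61 g/L × 0.344 L = 0.898 g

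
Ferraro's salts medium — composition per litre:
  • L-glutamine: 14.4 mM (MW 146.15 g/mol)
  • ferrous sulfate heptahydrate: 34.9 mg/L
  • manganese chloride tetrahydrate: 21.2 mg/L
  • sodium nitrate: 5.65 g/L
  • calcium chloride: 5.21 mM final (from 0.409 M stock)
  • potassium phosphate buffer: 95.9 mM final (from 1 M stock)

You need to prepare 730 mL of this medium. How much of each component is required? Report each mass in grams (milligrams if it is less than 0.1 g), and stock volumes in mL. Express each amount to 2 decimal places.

Scale factor relative to 1 L: 0.73.
L-glutamine: 14.4 mmol/L × 146.15 g/mol × 0.73 L ÷ 1000 = 1.54 g
ferrous sulfate heptahydrate: 34.9 mg/L × 0.73 L = 25.48 mg
manganese chloride tetrahydrate: 21.2 mg/L × 0.73 L = 15.48 mg
sodium nitrate: 5.65 g/L × 0.73 L = 4.12 g
calcium chloride: C1V1 = C2V2 → 5.21 mM × 730 mL ÷ 409 mM = 9.30 mL
potassium phosphate buffer: V = C2·V2/C1 = 95.9 mM × 730 mL ÷ 1000 mM = 70.01 mL

L-glutamine 1.54 g; ferrous sulfate heptahydrate 25.48 mg; manganese chloride tetrahydrate 15.48 mg; sodium nitrate 4.12 g; calcium chloride 9.30 mL; potassium phosphate buffer 70.01 mL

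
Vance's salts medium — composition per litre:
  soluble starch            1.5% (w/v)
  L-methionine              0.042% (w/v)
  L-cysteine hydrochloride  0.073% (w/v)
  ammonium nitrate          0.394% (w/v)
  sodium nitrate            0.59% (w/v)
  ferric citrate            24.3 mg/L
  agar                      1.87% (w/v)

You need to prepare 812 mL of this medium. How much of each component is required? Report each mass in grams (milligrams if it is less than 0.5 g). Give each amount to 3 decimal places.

soluble starch 12.180 g; L-methionine 341.040 mg; L-cysteine hydrochloride 0.593 g; ammonium nitrate 3.199 g; sodium nitrate 4.791 g; ferric citrate 19.732 mg; agar 15.184 g

Working volume: 812 mL = 0.812 L.
soluble starch: 1.5% w/v = 15 g/L → 15 × 0.812 L = 12.180 g
L-methionine: 0.042 g per 100 mL × 812 mL ÷ 100 = 0.34104 g = 341.040 mg
L-cysteine hydrochloride: 0.073% w/v = 0.73 g/L → 0.73 × 0.812 L = 0.593 g
ammonium nitrate: 0.394 g per 100 mL × 812 mL ÷ 100 = 3.199 g
sodium nitrate: 0.59 g per 100 mL × 812 mL ÷ 100 = 4.791 g
ferric citrate: 24.3 mg/L × 0.812 L = 19.732 mg
agar: 1.87 g per 100 mL × 812 mL ÷ 100 = 15.184 g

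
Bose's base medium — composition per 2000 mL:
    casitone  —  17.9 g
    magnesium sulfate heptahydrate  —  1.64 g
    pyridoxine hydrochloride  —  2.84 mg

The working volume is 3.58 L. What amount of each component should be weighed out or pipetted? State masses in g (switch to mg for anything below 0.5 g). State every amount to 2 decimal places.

Scale factor = 3580 mL / 2000 mL = 1.79.
casitone: 17.9 g × (3580 mL / 2000 mL) = 32.04 g
magnesium sulfate heptahydrate: 1.64 g × (3580 mL / 2000 mL) = 2.94 g
pyridoxine hydrochloride: 2.84 mg × (3580 mL / 2000 mL) = 5.08 mg

casitone 32.04 g; magnesium sulfate heptahydrate 2.94 g; pyridoxine hydrochloride 5.08 mg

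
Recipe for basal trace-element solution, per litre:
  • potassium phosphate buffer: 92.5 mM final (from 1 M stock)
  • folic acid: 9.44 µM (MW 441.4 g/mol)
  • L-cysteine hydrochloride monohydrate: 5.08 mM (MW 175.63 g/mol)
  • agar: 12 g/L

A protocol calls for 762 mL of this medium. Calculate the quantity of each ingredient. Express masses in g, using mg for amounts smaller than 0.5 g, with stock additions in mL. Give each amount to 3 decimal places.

potassium phosphate buffer 70.485 mL; folic acid 3.175 mg; L-cysteine hydrochloride monohydrate 0.680 g; agar 9.144 g

Target volume = 762 mL = 0.762 L.
potassium phosphate buffer: dilute stock: 92.5 mM × 762 mL ÷ 1000 mM = 70.485 mL
folic acid: 9.44 µmol/L × 441.4 g/mol × 0.762 L ÷ 1000 = 3.175 mg
L-cysteine hydrochloride monohydrate: 5.08 mmol/L × 175.63 g/mol × 0.762 L ÷ 1000 = 0.680 g
agar: 12 g/L × 0.762 L = 9.144 g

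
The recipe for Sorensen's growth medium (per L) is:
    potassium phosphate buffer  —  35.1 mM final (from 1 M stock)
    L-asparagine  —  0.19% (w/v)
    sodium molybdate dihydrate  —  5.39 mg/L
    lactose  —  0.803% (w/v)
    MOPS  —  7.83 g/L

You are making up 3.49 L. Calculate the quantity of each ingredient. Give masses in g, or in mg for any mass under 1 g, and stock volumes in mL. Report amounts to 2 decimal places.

potassium phosphate buffer 122.50 mL; L-asparagine 6.63 g; sodium molybdate dihydrate 18.81 mg; lactose 28.02 g; MOPS 27.33 g

Scale factor relative to 1 L: 3.49.
potassium phosphate buffer: dilute stock: 35.1 mM × 3490 mL ÷ 1000 mM = 122.50 mL
L-asparagine: 0.19% w/v = 1.9 g/L → 1.9 × 3.49 L = 6.63 g
sodium molybdate dihydrate: 5.39 mg/L × 3.49 L = 18.81 mg
lactose: 0.803% w/v = 8.03 g/L → 8.03 × 3.49 L = 28.02 g
MOPS: 7.83 g/L × 3.49 L = 27.33 g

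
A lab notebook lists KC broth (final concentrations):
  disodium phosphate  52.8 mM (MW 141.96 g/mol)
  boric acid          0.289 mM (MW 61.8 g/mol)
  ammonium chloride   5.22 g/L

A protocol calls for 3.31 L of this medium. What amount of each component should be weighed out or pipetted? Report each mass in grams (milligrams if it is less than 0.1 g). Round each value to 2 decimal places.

Scale factor relative to 1 L: 3.31.
disodium phosphate: 52.8 mmol/L × 141.96 g/mol × 3.31 L ÷ 1000 = 24.81 g
boric acid: 0.289 mmol/L × 61.8 mg/mmol × 3.31 L = 59.12 mg
ammonium chloride: 5.22 g/L × 3.31 L = 17.28 g

disodium phosphate 24.81 g; boric acid 59.12 mg; ammonium chloride 17.28 g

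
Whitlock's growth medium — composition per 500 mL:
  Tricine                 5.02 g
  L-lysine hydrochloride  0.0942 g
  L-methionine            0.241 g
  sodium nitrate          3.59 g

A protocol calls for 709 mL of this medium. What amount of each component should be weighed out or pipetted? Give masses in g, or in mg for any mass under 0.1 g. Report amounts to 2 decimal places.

Scale factor = 709 mL / 500 mL = 1.418.
Tricine: 5.02 g × (709 mL / 500 mL) = 7.12 g
L-lysine hydrochloride: 0.0942 g × (709 mL / 500 mL) = 0.13 g
L-methionine: 0.241 g × (709 mL / 500 mL) = 0.34 g
sodium nitrate: 3.59 g × (709 mL / 500 mL) = 5.09 g

Tricine 7.12 g; L-lysine hydrochloride 0.13 g; L-methionine 0.34 g; sodium nitrate 5.09 g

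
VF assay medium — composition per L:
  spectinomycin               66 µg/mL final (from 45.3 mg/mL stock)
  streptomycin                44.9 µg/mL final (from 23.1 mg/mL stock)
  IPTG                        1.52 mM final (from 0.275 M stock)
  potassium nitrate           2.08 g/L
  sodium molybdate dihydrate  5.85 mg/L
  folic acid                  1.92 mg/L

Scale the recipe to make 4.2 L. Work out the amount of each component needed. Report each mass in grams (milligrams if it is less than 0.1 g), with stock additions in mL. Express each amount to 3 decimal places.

spectinomycin 6.119 mL; streptomycin 8.164 mL; IPTG 23.215 mL; potassium nitrate 8.736 g; sodium molybdate dihydrate 24.570 mg; folic acid 8.064 mg

Scale factor relative to 1 L: 4.2.
spectinomycin: V = C2·V2/C1 = 66 µg/mL × 4200 mL ÷ 45300 µg/mL = 6.119 mL
streptomycin: V = C2·V2/C1 = 44.9 µg/mL × 4200 mL ÷ 23100 µg/mL = 8.164 mL
IPTG: dilute stock: 1.52 mM × 4200 mL ÷ 275 mM = 23.215 mL
potassium nitrate: 2.08 g/L × 4.2 L = 8.736 g
sodium molybdate dihydrate: 5.85 mg/L × 4.2 L = 24.570 mg
folic acid: 1.92 mg/L × 4.2 L = 8.064 mg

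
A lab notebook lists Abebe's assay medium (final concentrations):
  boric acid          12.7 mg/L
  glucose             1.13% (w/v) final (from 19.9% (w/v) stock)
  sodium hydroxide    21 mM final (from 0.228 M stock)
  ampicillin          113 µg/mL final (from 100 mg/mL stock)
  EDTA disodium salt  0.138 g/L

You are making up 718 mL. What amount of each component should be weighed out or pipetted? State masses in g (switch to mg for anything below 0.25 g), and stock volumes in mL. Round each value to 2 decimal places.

boric acid 9.12 mg; glucose 40.77 mL; sodium hydroxide 66.13 mL; ampicillin 0.81 mL; EDTA disodium salt 99.08 mg

Scale factor relative to 1 L: 0.718.
boric acid: 12.7 mg/L × 0.718 L = 9.12 mg
glucose: C1V1 = C2V2 → 1.13% ÷ 19.9% × 718 mL = 40.77 mL
sodium hydroxide: C1V1 = C2V2 → 21 mM × 718 mL ÷ 228 mM = 66.13 mL
ampicillin: V = C2·V2/C1 = 113 µg/mL × 718 mL ÷ 100000 µg/mL = 0.81 mL
EDTA disodium salt: 0.138 g/L × 0.718 L = 0.099084 g = 99.08 mg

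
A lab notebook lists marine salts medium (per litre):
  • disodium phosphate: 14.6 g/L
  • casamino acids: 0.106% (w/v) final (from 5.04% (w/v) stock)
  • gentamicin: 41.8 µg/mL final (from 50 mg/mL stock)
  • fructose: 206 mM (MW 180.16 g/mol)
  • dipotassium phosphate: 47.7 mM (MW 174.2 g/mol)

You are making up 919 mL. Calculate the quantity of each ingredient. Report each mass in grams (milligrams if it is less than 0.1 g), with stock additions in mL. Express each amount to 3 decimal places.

Scale factor relative to 1 L: 0.919.
disodium phosphate: 14.6 g/L × 0.919 L = 13.417 g
casamino acids: dilute stock: 0.106% ÷ 5.04% × 919 mL = 19.328 mL
gentamicin: C1V1 = C2V2 → 41.8 µg/mL × 919 mL ÷ 50000 µg/mL = 0.768 mL
fructose: 206 mmol/L × 180.16 g/mol × 0.919 L ÷ 1000 = 34.107 g
dipotassium phosphate: 47.7 mmol/L × 174.2 g/mol × 0.919 L ÷ 1000 = 7.636 g

disodium phosphate 13.417 g; casamino acids 19.328 mL; gentamicin 0.768 mL; fructose 34.107 g; dipotassium phosphate 7.636 g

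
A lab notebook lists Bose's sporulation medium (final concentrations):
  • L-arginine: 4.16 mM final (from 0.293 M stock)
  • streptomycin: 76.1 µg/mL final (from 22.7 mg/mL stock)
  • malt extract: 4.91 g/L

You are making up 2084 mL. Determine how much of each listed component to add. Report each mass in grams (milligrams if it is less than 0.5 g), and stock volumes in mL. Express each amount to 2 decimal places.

Working volume: 2084 mL = 2.084 L.
L-arginine: dilute stock: 4.16 mM × 2084 mL ÷ 293 mM = 29.59 mL
streptomycin: dilute stock: 76.1 µg/mL × 2084 mL ÷ 22700 µg/mL = 6.99 mL
malt extract: 4.91 g/L × 2.084 L = 10.23 g

L-arginine 29.59 mL; streptomycin 6.99 mL; malt extract 10.23 g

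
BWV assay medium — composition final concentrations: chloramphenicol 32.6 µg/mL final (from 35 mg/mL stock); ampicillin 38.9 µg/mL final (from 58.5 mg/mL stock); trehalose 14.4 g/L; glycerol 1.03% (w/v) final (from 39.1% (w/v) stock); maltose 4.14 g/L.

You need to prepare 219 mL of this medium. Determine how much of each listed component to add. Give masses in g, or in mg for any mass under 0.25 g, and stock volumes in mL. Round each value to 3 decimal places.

Target volume = 219 mL = 0.219 L.
chloramphenicol: dilute stock: 32.6 µg/mL × 219 mL ÷ 35000 µg/mL = 0.204 mL
ampicillin: V = C2·V2/C1 = 38.9 µg/mL × 219 mL ÷ 58500 µg/mL = 0.146 mL
trehalose: 14.4 g/L × 0.219 L = 3.154 g
glycerol: dilute stock: 1.03% ÷ 39.1% × 219 mL = 5.769 mL
maltose: 4.14 g/L × 0.219 L = 0.907 g

chloramphenicol 0.204 mL; ampicillin 0.146 mL; trehalose 3.154 g; glycerol 5.769 mL; maltose 0.907 g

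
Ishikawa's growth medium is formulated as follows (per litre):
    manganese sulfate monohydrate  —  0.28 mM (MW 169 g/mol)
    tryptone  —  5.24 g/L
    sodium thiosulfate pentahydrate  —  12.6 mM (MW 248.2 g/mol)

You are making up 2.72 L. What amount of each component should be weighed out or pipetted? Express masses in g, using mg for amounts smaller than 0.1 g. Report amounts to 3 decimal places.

manganese sulfate monohydrate 0.129 g; tryptone 14.253 g; sodium thiosulfate pentahydrate 8.506 g

Working volume: 2.72 L.
manganese sulfate monohydrate: 0.28 mmol/L × 169 g/mol × 2.72 L ÷ 1000 = 0.129 g
tryptone: 5.24 g/L × 2.72 L = 14.253 g
sodium thiosulfate pentahydrate: 12.6 mmol/L × 248.2 g/mol × 2.72 L ÷ 1000 = 8.506 g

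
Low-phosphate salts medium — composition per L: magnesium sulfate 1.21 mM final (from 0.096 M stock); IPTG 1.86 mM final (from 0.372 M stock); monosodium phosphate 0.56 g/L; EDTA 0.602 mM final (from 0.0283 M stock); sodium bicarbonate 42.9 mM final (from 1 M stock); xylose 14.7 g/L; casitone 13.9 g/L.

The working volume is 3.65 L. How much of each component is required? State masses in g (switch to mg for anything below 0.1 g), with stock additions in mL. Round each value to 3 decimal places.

magnesium sulfate 46.005 mL; IPTG 18.250 mL; monosodium phosphate 2.044 g; EDTA 77.643 mL; sodium bicarbonate 156.585 mL; xylose 53.655 g; casitone 50.735 g

Scale factor relative to 1 L: 3.65.
magnesium sulfate: V = C2·V2/C1 = 1.21 mM × 3650 mL ÷ 96 mM = 46.005 mL
IPTG: dilute stock: 1.86 mM × 3650 mL ÷ 372 mM = 18.250 mL
monosodium phosphate: 0.56 g/L × 3.65 L = 2.044 g
EDTA: C1V1 = C2V2 → 0.602 mM × 3650 mL ÷ 28.3 mM = 77.643 mL
sodium bicarbonate: C1V1 = C2V2 → 42.9 mM × 3650 mL ÷ 1000 mM = 156.585 mL
xylose: 14.7 g/L × 3.65 L = 53.655 g
casitone: 13.9 g/L × 3.65 L = 50.735 g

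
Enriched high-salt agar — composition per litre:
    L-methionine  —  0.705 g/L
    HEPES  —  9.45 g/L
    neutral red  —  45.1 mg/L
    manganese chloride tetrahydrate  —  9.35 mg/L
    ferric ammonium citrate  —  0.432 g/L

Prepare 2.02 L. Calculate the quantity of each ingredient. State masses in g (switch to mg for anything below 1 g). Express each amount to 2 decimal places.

Working volume: 2.02 L.
L-methionine: 0.705 g/L × 2.02 L = 1.42 g
HEPES: 9.45 g/L × 2.02 L = 19.09 g
neutral red: 45.1 mg/L × 2.02 L = 91.10 mg
manganese chloride tetrahydrate: 9.35 mg/L × 2.02 L = 18.89 mg
ferric ammonium citrate: 0.432 g/L × 2.02 L = 0.87264 g = 872.64 mg

L-methionine 1.42 g; HEPES 19.09 g; neutral red 91.10 mg; manganese chloride tetrahydrate 18.89 mg; ferric ammonium citrate 872.64 mg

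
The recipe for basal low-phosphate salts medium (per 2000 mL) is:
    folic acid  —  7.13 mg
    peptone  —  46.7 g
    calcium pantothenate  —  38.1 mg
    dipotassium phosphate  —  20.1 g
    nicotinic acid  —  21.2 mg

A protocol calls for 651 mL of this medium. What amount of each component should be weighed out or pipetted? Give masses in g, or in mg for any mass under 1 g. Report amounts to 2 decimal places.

Ratio of target to recipe volume: 651 / 2000 = 0.3255.
folic acid: 7.13 mg × (651 mL / 2000 mL) = 2.32 mg
peptone: 46.7 g × (651 mL / 2000 mL) = 15.20 g
calcium pantothenate: 38.1 mg × (651 mL / 2000 mL) = 12.40 mg
dipotassium phosphate: 20.1 g × (651 mL / 2000 mL) = 6.54 g
nicotinic acid: 21.2 mg × (651 mL / 2000 mL) = 6.90 mg

folic acid 2.32 mg; peptone 15.20 g; calcium pantothenate 12.40 mg; dipotassium phosphate 6.54 g; nicotinic acid 6.90 mg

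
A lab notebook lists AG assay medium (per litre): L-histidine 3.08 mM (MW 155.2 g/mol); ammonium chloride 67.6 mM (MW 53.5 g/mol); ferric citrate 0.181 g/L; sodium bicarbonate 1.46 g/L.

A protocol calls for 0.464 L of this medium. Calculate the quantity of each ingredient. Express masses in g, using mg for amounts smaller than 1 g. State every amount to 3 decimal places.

Working volume: 0.464 L.
L-histidine: 3.08 mmol/L × 155.2 mg/mmol × 0.464 L = 221.799 mg
ammonium chloride: 67.6 mmol/L × 53.5 g/mol × 0.464 L ÷ 1000 = 1.678 g
ferric citrate: 0.181 g/L × 0.464 L = 0.083984 g = 83.984 mg
sodium bicarbonate: 1.46 g/L × 0.464 L = 0.67744 g = 677.440 mg

L-histidine 221.799 mg; ammonium chloride 1.678 g; ferric citrate 83.984 mg; sodium bicarbonate 677.440 mg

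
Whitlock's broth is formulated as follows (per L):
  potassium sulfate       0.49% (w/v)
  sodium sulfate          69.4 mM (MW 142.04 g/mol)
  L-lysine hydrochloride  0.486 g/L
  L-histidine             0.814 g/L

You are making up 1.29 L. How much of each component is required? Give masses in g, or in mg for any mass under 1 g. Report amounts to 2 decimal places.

potassium sulfate 6.32 g; sodium sulfate 12.72 g; L-lysine hydrochloride 626.94 mg; L-histidine 1.05 g

Working volume: 1.29 L.
potassium sulfate: 0.49 g per 100 mL × 1290 mL ÷ 100 = 6.32 g
sodium sulfate: 69.4 mmol/L × 142.04 g/mol × 1.29 L ÷ 1000 = 12.72 g
L-lysine hydrochloride: 0.486 g/L × 1.29 L = 0.62694 g = 626.94 mg
L-histidine: 0.814 g/L × 1.29 L = 1.05 g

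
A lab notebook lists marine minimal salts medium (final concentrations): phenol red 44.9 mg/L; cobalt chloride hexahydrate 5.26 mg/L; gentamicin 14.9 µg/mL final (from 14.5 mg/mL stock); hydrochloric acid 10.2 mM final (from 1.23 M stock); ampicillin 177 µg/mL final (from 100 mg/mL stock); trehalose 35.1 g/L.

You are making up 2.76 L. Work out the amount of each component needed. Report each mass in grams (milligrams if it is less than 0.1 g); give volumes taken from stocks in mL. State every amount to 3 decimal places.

Working volume: 2.76 L.
phenol red: 44.9 mg/L × 2.76 L = 123.924 mg = 0.124 g
cobalt chloride hexahydrate: 5.26 mg/L × 2.76 L = 14.518 mg
gentamicin: dilute stock: 14.9 µg/mL × 2760 mL ÷ 14500 µg/mL = 2.836 mL
hydrochloric acid: dilute stock: 10.2 mM × 2760 mL ÷ 1230 mM = 22.888 mL
ampicillin: dilute stock: 177 µg/mL × 2760 mL ÷ 100000 µg/mL = 4.885 mL
trehalose: 35.1 g/L × 2.76 L = 96.876 g

phenol red 0.124 g; cobalt chloride hexahydrate 14.518 mg; gentamicin 2.836 mL; hydrochloric acid 22.888 mL; ampicillin 4.885 mL; trehalose 96.876 g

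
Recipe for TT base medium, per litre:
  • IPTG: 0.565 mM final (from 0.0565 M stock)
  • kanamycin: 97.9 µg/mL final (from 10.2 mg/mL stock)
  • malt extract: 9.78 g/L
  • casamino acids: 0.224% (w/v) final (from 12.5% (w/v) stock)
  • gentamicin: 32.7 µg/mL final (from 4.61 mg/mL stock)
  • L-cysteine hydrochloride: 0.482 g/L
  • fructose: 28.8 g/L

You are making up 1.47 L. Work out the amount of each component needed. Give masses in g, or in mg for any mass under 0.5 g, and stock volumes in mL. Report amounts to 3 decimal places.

Working volume: 1.47 L.
IPTG: C1V1 = C2V2 → 0.565 mM × 1470 mL ÷ 56.5 mM = 14.700 mL
kanamycin: dilute stock: 97.9 µg/mL × 1470 mL ÷ 10200 µg/mL = 14.109 mL
malt extract: 9.78 g/L × 1.47 L = 14.377 g
casamino acids: V = C2·V2/C1 = 0.224% ÷ 12.5% × 1470 mL = 26.342 mL
gentamicin: dilute stock: 32.7 µg/mL × 1470 mL ÷ 4610 µg/mL = 10.427 mL
L-cysteine hydrochloride: 0.482 g/L × 1.47 L = 0.709 g
fructose: 28.8 g/L × 1.47 L = 42.336 g

IPTG 14.700 mL; kanamycin 14.109 mL; malt extract 14.377 g; casamino acids 26.342 mL; gentamicin 10.427 mL; L-cysteine hydrochloride 0.709 g; fructose 42.336 g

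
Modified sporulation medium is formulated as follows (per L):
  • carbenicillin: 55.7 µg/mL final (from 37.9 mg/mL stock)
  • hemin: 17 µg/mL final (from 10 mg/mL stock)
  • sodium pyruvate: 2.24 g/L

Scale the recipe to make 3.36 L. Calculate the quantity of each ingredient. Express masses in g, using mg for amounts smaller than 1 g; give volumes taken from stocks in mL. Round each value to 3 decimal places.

Working volume: 3.36 L.
carbenicillin: C1V1 = C2V2 → 55.7 µg/mL × 3360 mL ÷ 37900 µg/mL = 4.938 mL
hemin: dilute stock: 17 µg/mL × 3360 mL ÷ 10000 µg/mL = 5.712 mL
sodium pyruvate: 2.24 g/L × 3.36 L = 7.526 g

carbenicillin 4.938 mL; hemin 5.712 mL; sodium pyruvate 7.526 g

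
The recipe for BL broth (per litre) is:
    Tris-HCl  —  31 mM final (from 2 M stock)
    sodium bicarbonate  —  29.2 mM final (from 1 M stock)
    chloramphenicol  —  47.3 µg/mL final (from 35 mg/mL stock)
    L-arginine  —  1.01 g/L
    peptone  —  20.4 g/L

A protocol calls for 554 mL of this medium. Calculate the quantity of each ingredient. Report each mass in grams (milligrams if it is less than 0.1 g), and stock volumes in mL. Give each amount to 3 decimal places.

Tris-HCl 8.587 mL; sodium bicarbonate 16.177 mL; chloramphenicol 0.749 mL; L-arginine 0.560 g; peptone 11.302 g

Working volume: 554 mL = 0.554 L.
Tris-HCl: C1V1 = C2V2 → 31 mM × 554 mL ÷ 2000 mM = 8.587 mL
sodium bicarbonate: dilute stock: 29.2 mM × 554 mL ÷ 1000 mM = 16.177 mL
chloramphenicol: C1V1 = C2V2 → 47.3 µg/mL × 554 mL ÷ 35000 µg/mL = 0.749 mL
L-arginine: 1.01 g/L × 0.554 L = 0.560 g
peptone: 20.4 g/L × 0.554 L = 11.302 g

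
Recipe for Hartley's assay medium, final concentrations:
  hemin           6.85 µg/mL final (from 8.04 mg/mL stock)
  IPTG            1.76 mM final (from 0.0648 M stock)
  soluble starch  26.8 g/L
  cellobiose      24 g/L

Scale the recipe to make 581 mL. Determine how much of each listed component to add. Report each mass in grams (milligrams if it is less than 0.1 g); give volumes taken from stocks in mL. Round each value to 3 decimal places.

Target volume = 581 mL = 0.581 L.
hemin: C1V1 = C2V2 → 6.85 µg/mL × 581 mL ÷ 8040 µg/mL = 0.495 mL
IPTG: dilute stock: 1.76 mM × 581 mL ÷ 64.8 mM = 15.780 mL
soluble starch: 26.8 g/L × 0.581 L = 15.571 g
cellobiose: 24 g/L × 0.581 L = 13.944 g

hemin 0.495 mL; IPTG 15.780 mL; soluble starch 15.571 g; cellobiose 13.944 g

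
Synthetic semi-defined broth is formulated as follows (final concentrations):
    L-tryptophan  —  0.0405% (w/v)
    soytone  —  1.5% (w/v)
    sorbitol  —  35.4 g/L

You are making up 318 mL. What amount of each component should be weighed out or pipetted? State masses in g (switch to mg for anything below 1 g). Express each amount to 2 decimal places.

L-tryptophan 128.79 mg; soytone 4.77 g; sorbitol 11.26 g

Scale factor relative to 1 L: 0.318.
L-tryptophan: 0.0405 g per 100 mL × 318 mL ÷ 100 = 0.12879 g = 128.79 mg
soytone: 1.5% w/v = 15 g/L → 15 × 0.318 L = 4.77 g
sorbitol: 35.4 g/L × 0.318 L = 11.26 g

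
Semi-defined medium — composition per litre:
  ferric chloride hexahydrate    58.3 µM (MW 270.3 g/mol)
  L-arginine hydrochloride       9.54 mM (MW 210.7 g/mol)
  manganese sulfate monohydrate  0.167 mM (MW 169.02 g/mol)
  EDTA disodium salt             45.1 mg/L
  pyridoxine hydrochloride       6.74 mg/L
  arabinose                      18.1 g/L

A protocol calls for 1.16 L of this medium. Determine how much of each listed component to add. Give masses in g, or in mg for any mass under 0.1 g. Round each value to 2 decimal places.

ferric chloride hexahydrate 18.28 mg; L-arginine hydrochloride 2.33 g; manganese sulfate monohydrate 32.74 mg; EDTA disodium salt 52.32 mg; pyridoxine hydrochloride 7.82 mg; arabinose 21.00 g

Working volume: 1.16 L.
ferric chloride hexahydrate: 58.3 µmol/L × 270.3 g/mol × 1.16 L ÷ 1000 = 18.28 mg
L-arginine hydrochloride: 9.54 mmol/L × 210.7 g/mol × 1.16 L ÷ 1000 = 2.33 g
manganese sulfate monohydrate: 0.167 mmol/L × 169.02 mg/mmol × 1.16 L = 32.74 mg
EDTA disodium salt: 45.1 mg/L × 1.16 L = 52.32 mg
pyridoxine hydrochloride: 6.74 mg/L × 1.16 L = 7.82 mg
arabinose: 18.1 g/L × 1.16 L = 21.00 g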